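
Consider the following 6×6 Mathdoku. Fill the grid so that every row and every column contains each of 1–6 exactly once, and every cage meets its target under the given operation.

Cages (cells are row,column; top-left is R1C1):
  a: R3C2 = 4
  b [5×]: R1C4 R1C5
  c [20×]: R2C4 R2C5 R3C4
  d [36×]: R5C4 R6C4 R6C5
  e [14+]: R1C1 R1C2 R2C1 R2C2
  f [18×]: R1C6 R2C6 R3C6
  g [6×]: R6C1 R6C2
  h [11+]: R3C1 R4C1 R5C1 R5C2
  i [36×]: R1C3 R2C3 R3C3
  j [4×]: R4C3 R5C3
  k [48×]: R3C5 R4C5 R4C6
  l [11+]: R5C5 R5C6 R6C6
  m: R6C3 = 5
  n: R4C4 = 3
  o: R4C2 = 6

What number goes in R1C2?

2

A is a freebie, so R3C2 = 4.
Cage o is a single given cell, which forces R4C2 = 6.
Cage n is a single given cell; hence R4C4 = 3.
Cage m is given, leaving R6C3 = 5.
The 3 cells of cage k must have product 48, which forces R3C5 = 6.
6 is placed in column 5, leaving R6C5 = 3.
Cage g's pair has product 6, so R6C1 = 6.
Cage g's pair has product 6; hence R6C2 = 1.
Row 6 already has 6, so R6C4 = 2.
Row 6 now contains 2, so R6C6 = 4.
The 3 cells of cage k must have product 48; hence R4C5 = 4.
Column 6 now contains 4; hence R4C6 = 2.
Column 4 now contains 2, which forces R5C4 = 6.
Cage c has product 20; hence R2C4 = 4.
4 is placed in row 4; hence R4C3 = 1.
Cage j's pair has product 4, leaving R5C3 = 4.
Cage l needs sum 11, leaving R5C5 = 2.
The 3 cells of cage l must have sum 11; hence R5C6 = 5.
Cage h has sum 11, which forces R3C1 = 2.
2 is placed in row 3, leaving R3C3 = 3.
Row 3 already has 3; hence R3C6 = 1.
Row 4 now contains 1, so R4C1 = 5.
Cage h needs sum 11, so R5C1 = 1.
5 is placed in row 5, which forces R5C2 = 3.
1 is placed in column 1, so R1C1 = 4.
1 is placed in column 1, leaving R2C1 = 3.
The 3 cells of cage c must have product 20, leaving R2C5 = 1.
Row 2 now contains 3, leaving R2C6 = 6.
Row 3 already has 1, so R3C4 = 5.
Cage i has product 36, which forces R1C3 = 6.
Column 4 already has 5, which forces R1C4 = 1.
Column 5 already has 1; hence R1C5 = 5.
Column 6 already has 6; hence R1C6 = 3.
Row 2 now contains 6, leaving R2C3 = 2.
5 is placed in row 1, so R1C2 = 2.
Row 2 now contains 2; hence R2C2 = 5.
The full grid is 4 2 6 1 5 3 / 3 5 2 4 1 6 / 2 4 3 5 6 1 / 5 6 1 3 4 2 / 1 3 4 6 2 5 / 6 1 5 2 3 4.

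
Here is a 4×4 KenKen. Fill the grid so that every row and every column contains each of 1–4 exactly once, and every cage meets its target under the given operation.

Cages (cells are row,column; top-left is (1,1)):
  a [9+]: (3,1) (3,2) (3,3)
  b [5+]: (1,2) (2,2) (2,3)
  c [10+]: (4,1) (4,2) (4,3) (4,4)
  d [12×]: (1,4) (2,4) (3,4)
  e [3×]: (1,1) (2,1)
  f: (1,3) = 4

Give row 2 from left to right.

Cage f is a single given cell; hence (1,3) = 4.
In row 1, 2 can only go at (1,2), so (1,2) = 2.
Cage b has sum 5, which forces (2,2) = 1.
Cage b has sum 5, so (2,3) = 2.
2 is placed in column 3, leaving (3,3) = 3.
3 is placed in column 3, leaving (4,3) = 1.
Cage e needs two cells with product 3, so (1,1) = 1.
Row 1 already has 1, which forces (1,4) = 3.
1 is placed in row 2; hence (2,1) = 3.
Column 4 already has 3, leaving (2,4) = 4.
Cage a needs sum 9, which forces (3,1) = 2.
Row 3 now contains 3, so (3,2) = 4.
Column 4 now contains 4, leaving (3,4) = 1.
Column 1 already has 2; hence (4,1) = 4.
Column 2 already has 4; hence (4,2) = 3.
Column 4 now contains 4, so (4,4) = 2.
Completed grid: 1 2 4 3 / 3 1 2 4 / 2 4 3 1 / 4 3 1 2.

3 1 2 4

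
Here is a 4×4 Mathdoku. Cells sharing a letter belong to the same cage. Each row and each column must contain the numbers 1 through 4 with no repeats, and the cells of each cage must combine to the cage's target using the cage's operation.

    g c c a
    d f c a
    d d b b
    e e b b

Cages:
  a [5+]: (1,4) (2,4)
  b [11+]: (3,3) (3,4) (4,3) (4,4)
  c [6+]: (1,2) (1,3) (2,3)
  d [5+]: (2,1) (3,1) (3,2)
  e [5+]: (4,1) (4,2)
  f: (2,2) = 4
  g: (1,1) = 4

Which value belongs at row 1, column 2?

2

Cage g is a single given cell, leaving (1,1) = 4.
Cage f is given, which forces (2,2) = 4.
Row 3 needs a 3, and only (3,1) is open for it.
Cage d has sum 5; hence (2,1) = 1.
Cage d has sum 5, so (3,2) = 1.
3 is placed in column 1; hence (4,1) = 2.
Cage e needs two cells with sum 5, leaving (4,2) = 3.
Column 2 already has 3, so (1,2) = 2.
Cage c has sum 6; hence (1,3) = 1.
Row 1 now contains 2, leaving (1,4) = 3.
The 3 cells of cage c must have sum 6, which forces (2,3) = 3.
Column 4 already has 3, leaving (2,4) = 2.
2 is placed in column 4; hence (3,4) = 4.
Column 3 already has 1, leaving (4,3) = 4.
Column 4 already has 4, which forces (4,4) = 1.
Row 3 already has 4; hence (3,3) = 2.
The full grid is 4 2 1 3 / 1 4 3 2 / 3 1 2 4 / 2 3 4 1.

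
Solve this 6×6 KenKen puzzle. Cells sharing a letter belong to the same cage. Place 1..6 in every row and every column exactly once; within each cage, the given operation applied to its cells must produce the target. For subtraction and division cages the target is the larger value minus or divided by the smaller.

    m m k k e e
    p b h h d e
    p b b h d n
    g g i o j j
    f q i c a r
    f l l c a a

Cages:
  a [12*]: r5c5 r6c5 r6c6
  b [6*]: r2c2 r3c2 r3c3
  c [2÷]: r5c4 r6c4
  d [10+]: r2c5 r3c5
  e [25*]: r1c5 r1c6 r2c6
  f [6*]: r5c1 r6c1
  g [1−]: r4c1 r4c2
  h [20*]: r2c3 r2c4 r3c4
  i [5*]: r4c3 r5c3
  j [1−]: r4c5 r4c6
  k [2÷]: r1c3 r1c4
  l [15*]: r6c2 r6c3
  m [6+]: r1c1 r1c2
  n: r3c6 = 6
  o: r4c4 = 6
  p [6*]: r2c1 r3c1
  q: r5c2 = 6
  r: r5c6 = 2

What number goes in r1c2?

Cage e has product 25, which forces r1c5 = 5.
Cage e has product 25, so r1c6 = 1.
The 3 cells of cage e must have product 25; hence r2c6 = 5.
Cage n is given, which forces r3c6 = 6.
Cage o is a single given cell, which forces r4c4 = 6.
Q is a freebie, leaving r5c2 = 6.
R is a freebie; hence r5c6 = 2.
The two cells of cage d must have sum 10, which forces r2c5 = 6.
Cage h needs product 20, leaving r3c4 = 5.
Row 3 now contains 6; hence r3c5 = 4.
Cage c needs two cells with quotient 2, so r6c4 = 2.
Cage f's pair has product 6; hence r5c1 = 1.
Row 5 already has 1, leaving r5c3 = 5.
Row 5 already has 1; hence r5c4 = 4.
Row 5 already has 1, which forces r5c5 = 3.
Row 6 already has 2, leaving r6c1 = 6.
5 is placed in column 3; hence r6c3 = 3.
Column 5 already has 3, which forces r6c5 = 1.
Cage a needs product 12; hence r6c6 = 4.
Cage k's pair has quotient 2, so r1c3 = 6.
Column 4 now contains 4, so r1c4 = 3.
The 3 cells of cage h must have product 20, leaving r2c3 = 4.
Column 4 now contains 4; hence r2c4 = 1.
5 is placed in column 3, which forces r4c3 = 1.
Column 5 already has 3, which forces r4c5 = 2.
Column 6 already has 4, leaving r4c6 = 3.
Row 6 now contains 3, which forces r6c2 = 5.
Cage b has product 6, which forces r2c2 = 3.
Cage b needs product 6, so r3c2 = 1.
1 is placed in column 3, leaving r3c3 = 2.
Cage g's pair has difference 1, so r4c1 = 5.
5 is placed in column 2, which forces r4c2 = 4.
Cage m needs two cells with sum 6, which forces r1c1 = 4.
Column 2 now contains 4, leaving r1c2 = 2.
3 is placed in row 2, so r2c1 = 2.
Row 3 now contains 2, which forces r3c1 = 3.
Completed grid: 4 2 6 3 5 1 / 2 3 4 1 6 5 / 3 1 2 5 4 6 / 5 4 1 6 2 3 / 1 6 5 4 3 2 / 6 5 3 2 1 4.

2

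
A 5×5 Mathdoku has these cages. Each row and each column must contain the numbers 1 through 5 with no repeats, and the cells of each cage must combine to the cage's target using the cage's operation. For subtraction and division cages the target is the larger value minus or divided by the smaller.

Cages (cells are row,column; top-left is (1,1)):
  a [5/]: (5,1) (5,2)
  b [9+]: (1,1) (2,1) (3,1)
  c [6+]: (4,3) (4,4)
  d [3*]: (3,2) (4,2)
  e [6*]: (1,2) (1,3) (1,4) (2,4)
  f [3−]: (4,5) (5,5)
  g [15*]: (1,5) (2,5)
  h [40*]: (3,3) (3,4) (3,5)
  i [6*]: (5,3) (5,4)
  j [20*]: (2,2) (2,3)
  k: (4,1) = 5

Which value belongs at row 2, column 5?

3

The 4 cells of cage e must have product 6, so (2,4) = 1.
Cage k is given, which forces (4,1) = 5.
Column 1 now contains 5, which forces (5,1) = 1.
1 is placed in row 5, leaving (5,2) = 5.
5 is placed in column 2, leaving (2,2) = 4.
The two cells of cage j must have product 20, so (2,3) = 5.
Row 2 already has 5; hence (2,5) = 3.
Cage f's pair has difference 3, leaving (4,5) = 1.
The two cells of cage f must have difference 3, leaving (5,5) = 4.
Column 5 already has 3, leaving (1,5) = 5.
3 is placed in row 2; hence (2,1) = 2.
The two cells of cage d must have product 3, leaving (3,2) = 1.
Column 5 now contains 5, which forces (3,5) = 2.
1 is placed in row 4, leaving (4,2) = 3.
Column 2 already has 3, which forces (1,2) = 2.
Cage e has product 6, leaving (1,3) = 1.
Cage e has product 6, which forces (1,4) = 3.
Row 3 already has 2, which forces (3,3) = 4.
Cage h needs product 40; hence (3,4) = 5.
4 is placed in column 3; hence (4,3) = 2.
Row 4 already has 2, so (4,4) = 4.
Column 3 already has 2, leaving (5,3) = 3.
3 is placed in column 4, so (5,4) = 2.
Row 1 now contains 3; hence (1,1) = 4.
Row 3 now contains 4, so (3,1) = 3.
Completed grid: 4 2 1 3 5 / 2 4 5 1 3 / 3 1 4 5 2 / 5 3 2 4 1 / 1 5 3 2 4.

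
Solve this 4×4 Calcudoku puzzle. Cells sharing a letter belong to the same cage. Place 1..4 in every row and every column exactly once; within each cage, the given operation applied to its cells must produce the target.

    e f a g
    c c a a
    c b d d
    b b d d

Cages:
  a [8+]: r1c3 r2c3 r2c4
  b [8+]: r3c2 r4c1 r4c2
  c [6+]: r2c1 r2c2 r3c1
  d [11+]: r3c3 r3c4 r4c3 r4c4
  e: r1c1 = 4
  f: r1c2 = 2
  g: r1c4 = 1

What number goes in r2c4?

4

Cage e is given, so r1c1 = 4.
F is a freebie, so r1c2 = 2.
Cage g is given, leaving r1c4 = 1.
Row 1 now contains 1, which forces r1c3 = 3.
In row 2, 4 can only go at r2c4, so r2c4 = 4.
Cage a has sum 8; hence r2c3 = 1.
Cage c needs sum 6; hence r2c1 = 2.
1 is placed in row 2, leaving r2c2 = 3.
Cage c has sum 6; hence r3c1 = 1.
Row 3 already has 1, so r3c2 = 4.
Row 3 already has 4, which forces r3c3 = 2.
2 is placed in row 3, leaving r3c4 = 3.
Column 1 already has 1, which forces r4c1 = 3.
Column 2 already has 4, which forces r4c2 = 1.
Column 3 already has 2, so r4c3 = 4.
3 is placed in column 4, so r4c4 = 2.
The full grid is 4 2 3 1 / 2 3 1 4 / 1 4 2 3 / 3 1 4 2.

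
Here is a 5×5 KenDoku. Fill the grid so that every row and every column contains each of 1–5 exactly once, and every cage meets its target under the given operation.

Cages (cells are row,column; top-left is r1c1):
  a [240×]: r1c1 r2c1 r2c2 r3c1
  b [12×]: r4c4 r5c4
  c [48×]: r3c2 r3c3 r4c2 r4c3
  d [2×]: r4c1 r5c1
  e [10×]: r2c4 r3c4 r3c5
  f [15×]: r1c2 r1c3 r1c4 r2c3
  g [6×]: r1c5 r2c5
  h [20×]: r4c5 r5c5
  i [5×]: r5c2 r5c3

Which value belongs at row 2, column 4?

2

Cage a has product 240, which forces r2c2 = 4.
The 4 cells of cage f must have product 15, which forces r2c3 = 1.
Column 3 already has 1; hence r5c3 = 5.
Row 5 now contains 5, which forces r5c5 = 4.
5 is placed in column 3, which forces r1c3 = 3.
Row 1 already has 3, which forces r1c5 = 2.
Column 5 now contains 2, leaving r2c5 = 3.
The two cells of cage b must have product 12, so r4c4 = 4.
Column 5 now contains 4, which forces r4c5 = 5.
Row 5 now contains 5, which forces r5c2 = 1.
4 is placed in row 5, which forces r5c4 = 3.
Cage a has product 240, which forces r1c1 = 4.
Column 2 already has 1; hence r1c2 = 5.
Cage f needs product 15, leaving r1c4 = 1.
3 is placed in row 2, so r2c1 = 5.
5 is placed in row 2, so r2c4 = 2.
The 4 cells of cage a must have product 240, so r3c1 = 3.
Cage c needs product 48, so r3c2 = 2.
Cage c needs product 48, which forces r3c3 = 4.
Column 4 already has 2, which forces r3c4 = 5.
5 is placed in column 5, which forces r3c5 = 1.
Cage d needs two cells with product 2; hence r4c1 = 1.
Cage c has product 48, so r4c2 = 3.
Row 4 now contains 4, so r4c3 = 2.
Row 5 already has 1; hence r5c1 = 2.
Filled in: 4 5 3 1 2 / 5 4 1 2 3 / 3 2 4 5 1 / 1 3 2 4 5 / 2 1 5 3 4.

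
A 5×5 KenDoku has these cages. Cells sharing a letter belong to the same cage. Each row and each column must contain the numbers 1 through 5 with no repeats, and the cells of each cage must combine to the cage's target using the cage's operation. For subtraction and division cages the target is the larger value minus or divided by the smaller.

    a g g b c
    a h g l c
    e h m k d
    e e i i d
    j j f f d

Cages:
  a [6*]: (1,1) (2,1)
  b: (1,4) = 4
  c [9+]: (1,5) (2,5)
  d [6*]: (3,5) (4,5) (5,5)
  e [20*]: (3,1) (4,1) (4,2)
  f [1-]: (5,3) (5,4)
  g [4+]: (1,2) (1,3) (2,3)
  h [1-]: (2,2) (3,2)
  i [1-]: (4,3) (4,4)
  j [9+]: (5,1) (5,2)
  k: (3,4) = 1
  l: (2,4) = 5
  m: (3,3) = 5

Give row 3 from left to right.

Cage g needs sum 4; hence (1,2) = 1.
Cage g has sum 4, which forces (1,3) = 2.
B is a freebie, which forces (1,4) = 4.
Row 1 already has 4; hence (1,5) = 5.
Cage g has sum 4, which forces (2,3) = 1.
Cage l is a single given cell, which forces (2,4) = 5.
Column 5 already has 5, leaving (2,5) = 4.
M is a freebie, which forces (3,3) = 5.
Cage k is given, leaving (3,4) = 1.
Row 1 already has 2; hence (1,1) = 3.
The two cells of cage a must have product 6; hence (2,1) = 2.
Row 2 now contains 2, so (2,2) = 3.
Column 1 now contains 2; hence (3,1) = 4.
4 is placed in row 3; hence (3,2) = 2.
Row 3 already has 2, which forces (3,5) = 3.
Column 2 already has 2, which forces (4,2) = 5.
Column 1 now contains 4, so (5,1) = 5.
5 is placed in column 2, which forces (5,2) = 4.
4 is placed in row 5, so (5,3) = 3.
3 is placed in row 5, which forces (5,4) = 2.
Row 5 already has 2, so (5,5) = 1.
Row 4 now contains 5, which forces (4,1) = 1.
3 is placed in column 3, so (4,3) = 4.
Column 4 already has 2; hence (4,4) = 3.
Column 5 now contains 1, so (4,5) = 2.
Filled in: 3 1 2 4 5 / 2 3 1 5 4 / 4 2 5 1 3 / 1 5 4 3 2 / 5 4 3 2 1.

4 2 5 1 3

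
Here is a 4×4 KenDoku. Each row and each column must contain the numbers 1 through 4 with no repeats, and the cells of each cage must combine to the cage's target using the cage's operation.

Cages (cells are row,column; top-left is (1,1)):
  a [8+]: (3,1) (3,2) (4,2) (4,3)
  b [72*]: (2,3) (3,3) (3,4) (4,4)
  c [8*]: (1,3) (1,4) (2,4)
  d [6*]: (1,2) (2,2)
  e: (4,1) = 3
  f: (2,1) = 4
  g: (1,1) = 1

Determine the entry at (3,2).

1

Cage g is a single given cell, so (1,1) = 1.
F is a freebie; hence (2,1) = 4.
Cage e is a single given cell, which forces (4,1) = 3.
The 4 cells of cage b must have product 72; hence (2,3) = 3.
The 3 cells of cage c must have product 8; hence (2,4) = 1.
Column 1 already has 3; hence (3,1) = 2.
Row 3 now contains 2, so (3,3) = 4.
The 4 cells of cage b must have product 72, which forces (3,4) = 3.
The two cells of cage d must have product 6; hence (1,2) = 3.
Column 3 already has 4, so (1,3) = 2.
Cage c needs product 8, which forces (1,4) = 4.
Row 2 already has 3, leaving (2,2) = 2.
3 is placed in row 3; hence (3,2) = 1.
Cage a needs sum 8, leaving (4,2) = 4.
The 4 cells of cage a must have sum 8, which forces (4,3) = 1.
Cage b has product 72, which forces (4,4) = 2.
The full grid is 1 3 2 4 / 4 2 3 1 / 2 1 4 3 / 3 4 1 2.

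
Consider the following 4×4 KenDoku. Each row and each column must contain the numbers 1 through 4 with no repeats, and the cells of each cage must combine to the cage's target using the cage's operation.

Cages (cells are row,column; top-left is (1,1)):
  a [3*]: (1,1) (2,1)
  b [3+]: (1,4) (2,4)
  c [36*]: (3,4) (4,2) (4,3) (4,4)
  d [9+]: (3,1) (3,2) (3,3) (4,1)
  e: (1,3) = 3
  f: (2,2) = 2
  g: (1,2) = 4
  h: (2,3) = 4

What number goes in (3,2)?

Cage g is a single given cell, leaving (1,2) = 4.
E is a freebie, so (1,3) = 3.
F is a freebie; hence (2,2) = 2.
H is a freebie, so (2,3) = 4.
Row 2 already has 2, which forces (2,4) = 1.
The 4 cells of cage c must have product 36; hence (3,4) = 3.
4 is placed in column 3, leaving (4,3) = 1.
1 is placed in column 4; hence (4,4) = 4.
Row 1 already has 3, which forces (1,1) = 1.
1 is placed in column 4, so (1,4) = 2.
Row 2 already has 1; hence (2,1) = 3.
Cage d has sum 9, so (3,1) = 4.
Row 3 already has 3; hence (3,2) = 1.
Column 3 already has 1, so (3,3) = 2.
The 4 cells of cage d must have sum 9, which forces (4,1) = 2.
1 is placed in row 4, leaving (4,2) = 3.
The full grid is 1 4 3 2 / 3 2 4 1 / 4 1 2 3 / 2 3 1 4.

1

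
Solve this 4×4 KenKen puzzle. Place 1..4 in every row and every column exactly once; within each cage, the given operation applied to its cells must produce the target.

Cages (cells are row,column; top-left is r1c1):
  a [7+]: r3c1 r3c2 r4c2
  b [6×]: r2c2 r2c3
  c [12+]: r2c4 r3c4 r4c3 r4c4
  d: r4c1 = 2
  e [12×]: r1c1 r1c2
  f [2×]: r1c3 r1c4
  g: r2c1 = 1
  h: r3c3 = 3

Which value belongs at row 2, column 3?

Cage g is given, so r2c1 = 1.
Cage h is a single given cell, so r3c3 = 3.
Cage d is given, leaving r4c1 = 2.
Column 3 now contains 3; hence r4c3 = 4.
Cage b's pair has product 6; hence r2c2 = 3.
Column 3 now contains 3, leaving r2c3 = 2.
Row 2 already has 3, leaving r2c4 = 4.
Column 1 now contains 2; hence r3c1 = 4.
Cage a needs sum 7; hence r3c2 = 2.
4 is placed in column 4, so r3c4 = 1.
Cage a needs sum 7, so r4c2 = 1.
1 is placed in column 4, which forces r4c4 = 3.
4 is placed in column 1, so r1c1 = 3.
Column 2 already has 3, so r1c2 = 4.
2 is placed in column 3, so r1c3 = 1.
1 is placed in column 4, so r1c4 = 2.
Completed grid: 3 4 1 2 / 1 3 2 4 / 4 2 3 1 / 2 1 4 3.

2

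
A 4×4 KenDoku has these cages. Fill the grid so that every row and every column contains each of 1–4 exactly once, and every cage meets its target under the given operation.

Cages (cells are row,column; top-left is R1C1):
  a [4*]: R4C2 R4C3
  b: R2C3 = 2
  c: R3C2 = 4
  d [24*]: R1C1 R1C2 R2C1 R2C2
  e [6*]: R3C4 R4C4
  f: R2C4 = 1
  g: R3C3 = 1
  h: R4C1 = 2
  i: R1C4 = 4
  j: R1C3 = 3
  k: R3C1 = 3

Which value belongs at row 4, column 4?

Cage j is given; hence R1C3 = 3.
Cage i is given, leaving R1C4 = 4.
Cage b is given, so R2C3 = 2.
Cage f is a single given cell, so R2C4 = 1.
Cage k is a single given cell, which forces R3C1 = 3.
C is a freebie, which forces R3C2 = 4.
G is a freebie, which forces R3C3 = 1.
Row 3 now contains 3, which forces R3C4 = 2.
Cage h is given, which forces R4C1 = 2.
4 is placed in column 2, which forces R4C2 = 1.
Column 3 now contains 1, so R4C3 = 4.
Column 4 now contains 2, so R4C4 = 3.
2 is placed in column 1, leaving R1C1 = 1.
Column 2 now contains 1, leaving R1C2 = 2.
Column 1 already has 3, so R2C1 = 4.
4 is placed in column 2, so R2C2 = 3.
Completed grid: 1 2 3 4 / 4 3 2 1 / 3 4 1 2 / 2 1 4 3.

3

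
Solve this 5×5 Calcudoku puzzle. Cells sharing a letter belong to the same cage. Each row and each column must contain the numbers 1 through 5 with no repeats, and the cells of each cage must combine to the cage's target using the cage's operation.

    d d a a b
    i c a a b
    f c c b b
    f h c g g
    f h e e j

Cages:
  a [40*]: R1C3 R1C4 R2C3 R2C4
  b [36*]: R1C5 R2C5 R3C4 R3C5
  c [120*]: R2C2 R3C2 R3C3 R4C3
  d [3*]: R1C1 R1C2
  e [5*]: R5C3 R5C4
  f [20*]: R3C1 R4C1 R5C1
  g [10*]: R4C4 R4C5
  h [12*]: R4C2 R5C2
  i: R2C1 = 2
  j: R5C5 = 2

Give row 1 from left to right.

Cage i is given, which forces R2C1 = 2.
Cage b has product 36, which forces R3C4 = 3.
Cage j is given, leaving R5C5 = 2.
Cage g needs two cells with product 10, which forces R4C4 = 2.
2 is placed in column 5, which forces R4C5 = 5.
The 4 cells of cage a must have product 40, which forces R1C3 = 2.
The 4 cells of cage c must have product 120, which forces R3C2 = 2.
The only place for 5 in row 1 is R1C4.
The two cells of cage e must have product 5; hence R5C3 = 5.
Column 4 already has 5, so R5C4 = 1.
Cage c has product 120; hence R2C2 = 5.
The 4 cells of cage a must have product 40, which forces R2C3 = 1.
1 is placed in column 4, so R2C4 = 4.
Row 2 now contains 4, so R2C5 = 3.
Cage f has product 20; hence R3C1 = 5.
5 is placed in column 3, which forces R3C3 = 4.
Row 3 already has 4, leaving R3C5 = 1.
Cage f needs product 20, leaving R4C1 = 1.
Cage c has product 120, which forces R4C3 = 3.
1 is placed in row 5, so R5C1 = 4.
Row 5 already has 4, leaving R5C2 = 3.
Column 1 already has 1, so R1C1 = 3.
Column 2 already has 3, which forces R1C2 = 1.
1 is placed in column 5, so R1C5 = 4.
Row 4 already has 3; hence R4C2 = 4.
Completed grid: 3 1 2 5 4 / 2 5 1 4 3 / 5 2 4 3 1 / 1 4 3 2 5 / 4 3 5 1 2.

3 1 2 5 4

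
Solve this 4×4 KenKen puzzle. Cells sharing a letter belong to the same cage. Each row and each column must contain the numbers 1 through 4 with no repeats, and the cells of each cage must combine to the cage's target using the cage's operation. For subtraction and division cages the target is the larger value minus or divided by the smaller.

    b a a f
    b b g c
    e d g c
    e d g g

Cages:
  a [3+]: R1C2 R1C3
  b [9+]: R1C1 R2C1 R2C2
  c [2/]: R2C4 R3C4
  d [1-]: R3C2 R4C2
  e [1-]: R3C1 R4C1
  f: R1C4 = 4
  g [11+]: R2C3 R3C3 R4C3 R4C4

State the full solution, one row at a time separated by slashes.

3 1 2 4 / 4 2 3 1 / 1 3 4 2 / 2 4 1 3

F is a freebie, which forces R1C4 = 4.
The only place for 3 in row 1 is R1C1.
In row 2, 3 can only go at R2C3, so R2C3 = 3.
The only place for 1 in row 2 is R2C4.
1 is placed in column 4, so R3C4 = 2.
2 is placed in column 4, leaving R4C4 = 3.
Row 3 already has 2, so R3C1 = 1.
Row 3 now contains 1, so R3C2 = 3.
Row 3 now contains 1, which forces R3C3 = 4.
Cage e's pair has difference 1; hence R4C1 = 2.
Row 4 now contains 2, leaving R4C2 = 4.
Column 3 now contains 4, which forces R4C3 = 1.
The two cells of cage a must have sum 3, leaving R1C2 = 1.
Column 3 now contains 1; hence R1C3 = 2.
2 is placed in column 1, which forces R2C1 = 4.
4 is placed in column 2, which forces R2C2 = 2.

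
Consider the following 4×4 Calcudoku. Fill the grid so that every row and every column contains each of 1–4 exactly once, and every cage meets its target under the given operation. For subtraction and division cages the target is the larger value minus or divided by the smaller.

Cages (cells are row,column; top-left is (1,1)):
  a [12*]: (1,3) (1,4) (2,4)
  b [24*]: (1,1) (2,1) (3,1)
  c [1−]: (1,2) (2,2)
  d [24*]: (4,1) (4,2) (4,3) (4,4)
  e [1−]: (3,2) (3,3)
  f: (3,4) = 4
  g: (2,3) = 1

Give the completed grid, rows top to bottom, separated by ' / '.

Cage g is given, leaving (2,3) = 1.
F is a freebie, leaving (3,4) = 4.
Row 3 needs a 1, and only (3,2) is open for it.
Cage e needs two cells with difference 1, leaving (3,3) = 2.
Column 3 now contains 2, leaving (1,3) = 4.
The 3 cells of cage a must have product 12, so (1,4) = 1.
Cage a needs product 12; hence (2,4) = 3.
Row 3 now contains 2, which forces (3,1) = 3.
Column 3 now contains 4, leaving (4,3) = 3.
3 is placed in column 4; hence (4,4) = 2.
Row 1 now contains 4, so (1,1) = 2.
Cage c's pair has difference 1, which forces (1,2) = 3.
Cage b has product 24, which forces (2,1) = 4.
Row 2 now contains 4, leaving (2,2) = 2.
The 4 cells of cage d must have product 24, so (4,1) = 1.
Row 4 already has 2, leaving (4,2) = 4.

2 3 4 1 / 4 2 1 3 / 3 1 2 4 / 1 4 3 2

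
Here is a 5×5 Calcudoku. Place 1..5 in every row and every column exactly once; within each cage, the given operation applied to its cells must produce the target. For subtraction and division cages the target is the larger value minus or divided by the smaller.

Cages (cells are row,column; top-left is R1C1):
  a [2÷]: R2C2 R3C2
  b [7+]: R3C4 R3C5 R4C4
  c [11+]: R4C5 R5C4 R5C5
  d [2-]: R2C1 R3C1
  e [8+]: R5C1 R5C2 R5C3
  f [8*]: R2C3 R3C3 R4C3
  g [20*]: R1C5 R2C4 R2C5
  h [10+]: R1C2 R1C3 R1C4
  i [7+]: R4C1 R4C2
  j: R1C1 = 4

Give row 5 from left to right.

J is a freebie, which forces R1C1 = 4.
In row 1, 1 can only go at R1C5, so R1C5 = 1.
The only place for 3 in row 2 is R2C1.
In row 3, 5 can only go at R3C1, so R3C1 = 5.
Column 1 now contains 5; hence R4C1 = 2.
Cage i needs two cells with sum 7, so R4C2 = 5.
Column 1 now contains 2, leaving R5C1 = 1.
The only place for 3 in row 3 is R3C5.
Cage b needs sum 7, which forces R3C4 = 1.
The 3 cells of cage b must have sum 7; hence R4C4 = 3.
Column 5 now contains 3, so R4C5 = 4.
Cage g has product 20, so R2C4 = 4.
Column 5 already has 4, which forces R2C5 = 5.
Row 4 now contains 4, leaving R4C3 = 1.
5 is placed in column 5, which forces R5C5 = 2.
Row 2 already has 4; hence R2C3 = 2.
The 3 cells of cage f must have product 8, which forces R3C3 = 4.
4 is placed in column 3, leaving R5C3 = 3.
2 is placed in row 5, so R5C4 = 5.
Cage h has sum 10, leaving R1C2 = 3.
Column 3 now contains 3, leaving R1C3 = 5.
Column 4 already has 5, which forces R1C4 = 2.
Row 2 already has 2, leaving R2C2 = 1.
Row 3 already has 4, leaving R3C2 = 2.
Row 5 already has 3; hence R5C2 = 4.
The full grid is 4 3 5 2 1 / 3 1 2 4 5 / 5 2 4 1 3 / 2 5 1 3 4 / 1 4 3 5 2.

1 4 3 5 2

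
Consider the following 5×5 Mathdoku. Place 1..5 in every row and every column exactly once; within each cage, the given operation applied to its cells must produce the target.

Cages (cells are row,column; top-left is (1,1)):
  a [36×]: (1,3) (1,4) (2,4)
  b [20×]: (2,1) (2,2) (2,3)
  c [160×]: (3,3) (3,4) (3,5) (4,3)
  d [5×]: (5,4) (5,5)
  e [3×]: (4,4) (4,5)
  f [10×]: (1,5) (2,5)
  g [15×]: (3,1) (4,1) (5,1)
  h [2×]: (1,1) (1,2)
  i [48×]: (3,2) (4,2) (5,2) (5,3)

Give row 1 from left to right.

The 3 cells of cage a must have product 36, so (1,3) = 3.
Cage a needs product 36, leaving (1,4) = 4.
The 3 cells of cage a must have product 36, so (2,4) = 3.
The 4 cells of cage c must have product 160, so (4,3) = 4.
3 is placed in column 4, so (4,4) = 1.
1 is placed in row 4, leaving (4,5) = 3.
Column 3 now contains 4, leaving (5,3) = 2.
Column 4 already has 1; hence (5,4) = 5.
Row 5 already has 5, leaving (5,5) = 1.
Cage g needs product 15, leaving (3,1) = 1.
Column 3 already has 2, leaving (3,3) = 5.
Column 4 now contains 5, leaving (3,4) = 2.
Cage c needs product 160, leaving (3,5) = 4.
Row 4 already has 3, so (4,1) = 5.
Row 4 already has 3; hence (4,2) = 2.
1 is placed in row 5, which forces (5,1) = 3.
Row 5 already has 3, so (5,2) = 4.
Column 1 now contains 1, so (1,1) = 2.
2 is placed in column 2, leaving (1,2) = 1.
Row 1 already has 2, which forces (1,5) = 5.
Column 1 now contains 5; hence (2,1) = 4.
Cage b needs product 20; hence (2,2) = 5.
Column 3 already has 5; hence (2,3) = 1.
Column 5 now contains 5, leaving (2,5) = 2.
4 is placed in row 3; hence (3,2) = 3.
The full grid is 2 1 3 4 5 / 4 5 1 3 2 / 1 3 5 2 4 / 5 2 4 1 3 / 3 4 2 5 1.

2 1 3 4 5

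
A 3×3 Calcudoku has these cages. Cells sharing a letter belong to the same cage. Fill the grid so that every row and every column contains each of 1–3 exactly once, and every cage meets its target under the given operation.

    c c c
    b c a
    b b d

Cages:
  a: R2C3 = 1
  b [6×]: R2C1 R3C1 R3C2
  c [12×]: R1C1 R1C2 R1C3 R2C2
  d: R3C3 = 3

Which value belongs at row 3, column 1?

Cage c needs product 12, so R2C2 = 2.
Cage a is given, so R2C3 = 1.
D is a freebie, so R3C3 = 3.
Column 3 now contains 3; hence R1C3 = 2.
1 is placed in row 2, leaving R2C1 = 3.
Cage b has product 6; hence R3C1 = 2.
3 is placed in row 3, so R3C2 = 1.
Column 1 now contains 3; hence R1C1 = 1.
Column 2 now contains 1; hence R1C2 = 3.
Completed grid: 1 3 2 / 3 2 1 / 2 1 3.

2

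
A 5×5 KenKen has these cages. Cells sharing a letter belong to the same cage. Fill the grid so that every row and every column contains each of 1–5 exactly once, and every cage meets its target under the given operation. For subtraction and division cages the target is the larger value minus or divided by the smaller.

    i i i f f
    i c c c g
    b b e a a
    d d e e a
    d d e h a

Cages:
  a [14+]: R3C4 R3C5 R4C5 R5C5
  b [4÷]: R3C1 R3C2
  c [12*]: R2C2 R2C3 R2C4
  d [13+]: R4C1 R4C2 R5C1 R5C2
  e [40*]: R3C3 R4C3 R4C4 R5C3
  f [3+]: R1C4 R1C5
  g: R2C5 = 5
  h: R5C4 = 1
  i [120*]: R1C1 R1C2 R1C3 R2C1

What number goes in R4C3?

Cage g is given, leaving R2C5 = 5.
Cage h is given, leaving R5C4 = 1.
1 is placed in column 4; hence R1C4 = 2.
Cage f needs two cells with sum 3, leaving R1C5 = 1.
Cage a needs sum 14, so R3C4 = 5.
Column 4 now contains 5, leaving R4C4 = 4.
Cage i needs product 120, leaving R2C1 = 2.
Column 4 now contains 4, which forces R2C4 = 3.
The only place for 3 in row 3 is R3C5.
Column 5 now contains 3; hence R4C5 = 2.
Cage a has sum 14, which forces R5C5 = 4.
The 4 cells of cage d must have sum 13, which forces R5C2 = 2.
Row 5 now contains 2, so R5C3 = 5.
The 4 cells of cage e must have product 40, leaving R3C3 = 2.
The 4 cells of cage d must have sum 13, leaving R4C1 = 5.
Cage d has sum 13; hence R4C2 = 3.
Column 3 already has 5; hence R4C3 = 1.
5 is placed in row 5, leaving R5C1 = 3.
3 is placed in column 1, so R1C1 = 4.
Cage i needs product 120, so R1C2 = 5.
Cage i has product 120; hence R1C3 = 3.
The 3 cells of cage c must have product 12, leaving R2C2 = 1.
1 is placed in column 3, so R2C3 = 4.
Column 1 already has 4, leaving R3C1 = 1.
1 is placed in column 2, leaving R3C2 = 4.
Completed grid: 4 5 3 2 1 / 2 1 4 3 5 / 1 4 2 5 3 / 5 3 1 4 2 / 3 2 5 1 4.

1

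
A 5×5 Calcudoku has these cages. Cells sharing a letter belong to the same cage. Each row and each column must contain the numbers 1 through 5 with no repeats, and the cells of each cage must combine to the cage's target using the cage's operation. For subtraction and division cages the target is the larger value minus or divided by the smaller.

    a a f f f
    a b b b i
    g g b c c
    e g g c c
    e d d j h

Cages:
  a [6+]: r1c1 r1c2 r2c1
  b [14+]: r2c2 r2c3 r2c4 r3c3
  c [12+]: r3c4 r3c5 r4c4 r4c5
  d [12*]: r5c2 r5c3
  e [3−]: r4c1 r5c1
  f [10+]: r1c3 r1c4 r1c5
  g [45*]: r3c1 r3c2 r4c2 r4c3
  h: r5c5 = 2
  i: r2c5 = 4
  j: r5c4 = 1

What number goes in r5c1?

Cage i is a single given cell, leaving r2c5 = 4.
J is a freebie, so r5c4 = 1.
Cage h is given, so r5c5 = 2.
Row 3 needs a 2, and only r3c4 is open for it.
Cage c needs sum 12, which forces r4c4 = 4.
In row 3, 4 can only go at r3c3, so r3c3 = 4.
4 is placed in column 3, so r1c3 = 2.
The two cells of cage d must have product 12; hence r5c2 = 4.
4 is placed in column 3; hence r5c3 = 3.
Cage b needs sum 14, so r2c2 = 2.
3 is placed in column 3, so r2c3 = 5.
Cage b has sum 14, leaving r2c4 = 3.
The 4 cells of cage g must have product 45, leaving r3c1 = 3.
The two cells of cage e must have difference 3, leaving r4c1 = 2.
The 4 cells of cage g must have product 45, which forces r4c2 = 3.
Column 3 already has 5, so r4c3 = 1.
1 is placed in row 4; hence r4c5 = 5.
Row 5 already has 4, leaving r5c1 = 5.
The 3 cells of cage a must have sum 6, so r1c1 = 4.
Column 2 now contains 3, so r1c2 = 1.
Column 4 now contains 3, which forces r1c4 = 5.
5 is placed in column 5; hence r1c5 = 3.
Row 2 now contains 2, leaving r2c1 = 1.
Cage g has product 45, leaving r3c2 = 5.
5 is placed in column 5; hence r3c5 = 1.
The full grid is 4 1 2 5 3 / 1 2 5 3 4 / 3 5 4 2 1 / 2 3 1 4 5 / 5 4 3 1 2.

5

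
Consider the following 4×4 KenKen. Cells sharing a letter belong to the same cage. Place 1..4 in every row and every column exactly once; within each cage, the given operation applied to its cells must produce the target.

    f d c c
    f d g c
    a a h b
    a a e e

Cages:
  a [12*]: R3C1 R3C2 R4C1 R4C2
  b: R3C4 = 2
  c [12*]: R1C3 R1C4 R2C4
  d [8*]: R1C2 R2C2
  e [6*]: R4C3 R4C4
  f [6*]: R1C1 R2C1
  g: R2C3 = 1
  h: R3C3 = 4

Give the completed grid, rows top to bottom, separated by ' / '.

Cage g is a single given cell, which forces R2C3 = 1.
Cage h is given, which forces R3C3 = 4.
Cage b is a single given cell, leaving R3C4 = 2.
Column 4 already has 2, which forces R4C4 = 3.
Cage c needs product 12; hence R1C3 = 3.
Cage c has product 12; hence R1C4 = 1.
3 is placed in column 4, so R2C4 = 4.
3 is placed in row 4; hence R4C3 = 2.
3 is placed in row 1, leaving R1C1 = 2.
Cage d needs two cells with product 8, leaving R1C2 = 4.
The two cells of cage f must have product 6; hence R2C1 = 3.
4 is placed in row 2, leaving R2C2 = 2.
3 is placed in column 1, leaving R3C1 = 1.
Row 3 now contains 1, so R3C2 = 3.
1 is placed in column 1, so R4C1 = 4.
4 is placed in column 2, leaving R4C2 = 1.

2 4 3 1 / 3 2 1 4 / 1 3 4 2 / 4 1 2 3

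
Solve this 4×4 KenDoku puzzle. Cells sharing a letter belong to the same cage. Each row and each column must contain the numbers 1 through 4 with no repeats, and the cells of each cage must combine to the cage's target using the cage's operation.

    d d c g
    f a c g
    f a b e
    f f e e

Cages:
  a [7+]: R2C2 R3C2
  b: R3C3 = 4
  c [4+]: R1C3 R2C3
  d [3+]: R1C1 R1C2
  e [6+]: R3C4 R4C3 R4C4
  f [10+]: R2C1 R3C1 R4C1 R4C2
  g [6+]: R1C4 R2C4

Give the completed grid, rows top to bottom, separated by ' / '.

Cage b is given, leaving R3C3 = 4.
Cage a needs two cells with sum 7, leaving R2C2 = 4.
Row 2 now contains 4, leaving R2C4 = 2.
4 is placed in row 3, leaving R3C2 = 3.
3 is placed in row 3, leaving R3C4 = 1.
Column 4 already has 2, which forces R1C4 = 4.
Cage f has sum 10, leaving R2C1 = 3.
3 is placed in row 2, so R2C3 = 1.
Row 3 already has 1, which forces R3C1 = 2.
Cage f needs sum 10, leaving R4C1 = 4.
The 4 cells of cage f must have sum 10, which forces R4C2 = 1.
1 is placed in column 3, leaving R4C3 = 2.
Column 4 already has 4; hence R4C4 = 3.
2 is placed in column 1, which forces R1C1 = 1.
Column 2 already has 1, which forces R1C2 = 2.
1 is placed in column 3; hence R1C3 = 3.

1 2 3 4 / 3 4 1 2 / 2 3 4 1 / 4 1 2 3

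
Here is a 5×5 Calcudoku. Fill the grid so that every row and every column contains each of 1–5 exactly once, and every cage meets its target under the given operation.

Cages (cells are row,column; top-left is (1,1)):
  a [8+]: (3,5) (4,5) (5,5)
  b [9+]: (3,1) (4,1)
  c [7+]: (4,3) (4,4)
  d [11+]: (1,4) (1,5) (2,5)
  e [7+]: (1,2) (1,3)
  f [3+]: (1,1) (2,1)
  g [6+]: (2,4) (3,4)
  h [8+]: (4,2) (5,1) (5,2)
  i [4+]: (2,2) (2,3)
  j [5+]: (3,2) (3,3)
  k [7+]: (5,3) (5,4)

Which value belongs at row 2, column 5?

In column 1, 3 can only go at (5,1), so (5,1) = 3.
Column 2 needs a 5, and only (1,2) is open for it.
The two cells of cage e must have sum 7, so (1,3) = 2.
2 is placed in row 1; hence (1,4) = 4.
Row 1 now contains 4, leaving (1,5) = 3.
Column 3 now contains 2, so (5,3) = 5.
Row 5 now contains 5, leaving (5,4) = 2.
2 is placed in row 1, so (1,1) = 1.
The two cells of cage f must have sum 3; hence (2,1) = 2.
The 3 cells of cage d must have sum 11; hence (2,5) = 4.
Cage c needs two cells with sum 7, leaving (4,3) = 4.
The two cells of cage c must have sum 7, so (4,4) = 3.
Cage a needs sum 8; hence (5,5) = 1.
The two cells of cage b must have sum 9, leaving (3,1) = 4.
Row 3 already has 4, which forces (3,2) = 2.
2 is placed in row 3, so (3,5) = 5.
Row 4 already has 4; hence (4,1) = 5.
Row 4 already has 4, so (4,2) = 1.
Column 5 already has 5, so (4,5) = 2.
Row 5 now contains 1, so (5,2) = 4.
1 is placed in column 2, leaving (2,2) = 3.
Cage i's pair has sum 4, so (2,3) = 1.
Cage g's pair has sum 6, which forces (2,4) = 5.
Cage j needs two cells with sum 5, which forces (3,3) = 3.
Row 3 now contains 5, leaving (3,4) = 1.
Filled in: 1 5 2 4 3 / 2 3 1 5 4 / 4 2 3 1 5 / 5 1 4 3 2 / 3 4 5 2 1.

4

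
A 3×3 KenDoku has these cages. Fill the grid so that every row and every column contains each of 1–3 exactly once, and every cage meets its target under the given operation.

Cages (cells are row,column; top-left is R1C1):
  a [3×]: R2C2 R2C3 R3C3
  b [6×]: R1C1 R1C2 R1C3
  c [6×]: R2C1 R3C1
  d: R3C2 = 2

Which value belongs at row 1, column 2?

Cage a has product 3, so R2C2 = 1.
Cage a needs product 3, so R2C3 = 3.
Cage d is a single given cell, which forces R3C2 = 2.
Cage a needs product 3, leaving R3C3 = 1.
Cage b has product 6, which forces R1C1 = 1.
2 is placed in column 2, so R1C2 = 3.
1 is placed in column 3, so R1C3 = 2.
Row 2 already has 3; hence R2C1 = 2.
Row 3 now contains 2, which forces R3C1 = 3.
Filled in: 1 3 2 / 2 1 3 / 3 2 1.

3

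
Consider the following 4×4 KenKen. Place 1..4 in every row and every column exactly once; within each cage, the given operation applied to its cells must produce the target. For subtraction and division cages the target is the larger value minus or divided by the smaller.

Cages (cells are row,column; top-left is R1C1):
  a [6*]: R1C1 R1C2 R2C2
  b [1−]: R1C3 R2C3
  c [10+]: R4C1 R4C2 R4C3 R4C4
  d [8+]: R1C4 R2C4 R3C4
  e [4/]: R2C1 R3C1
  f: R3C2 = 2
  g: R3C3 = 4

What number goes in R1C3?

F is a freebie, which forces R3C2 = 2.
Cage g is a single given cell, leaving R3C3 = 4.
Cage a has product 6, which forces R1C1 = 2.
The two cells of cage e must have quotient 4, so R2C1 = 4.
Row 3 now contains 4, which forces R3C1 = 1.
1 is placed in row 3, which forces R3C4 = 3.
Column 1 now contains 1, so R4C1 = 3.
Cage d has sum 8; hence R1C4 = 4.
Cage b needs two cells with difference 1, leaving R2C3 = 2.
Column 4 now contains 3, so R2C4 = 1.
2 is placed in column 3, so R4C3 = 1.
Column 4 now contains 1, which forces R4C4 = 2.
The 3 cells of cage a must have product 6, which forces R1C2 = 1.
Column 3 now contains 1, so R1C3 = 3.
Row 2 already has 1, which forces R2C2 = 3.
Row 4 already has 1, leaving R4C2 = 4.
Filled in: 2 1 3 4 / 4 3 2 1 / 1 2 4 3 / 3 4 1 2.

3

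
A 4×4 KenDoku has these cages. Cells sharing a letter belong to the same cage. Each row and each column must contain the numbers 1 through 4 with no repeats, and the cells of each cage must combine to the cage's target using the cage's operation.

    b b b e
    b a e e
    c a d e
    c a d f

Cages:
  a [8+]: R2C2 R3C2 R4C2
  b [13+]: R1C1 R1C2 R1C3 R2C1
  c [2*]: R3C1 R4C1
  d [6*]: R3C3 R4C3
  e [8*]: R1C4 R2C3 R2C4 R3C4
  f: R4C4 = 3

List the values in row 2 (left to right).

Cage b has sum 13, which forces R2C1 = 4.
The 4 cells of cage e must have product 8, leaving R2C3 = 1.
Row 2 already has 4, so R2C4 = 2.
Cage f is a single given cell, leaving R4C4 = 3.
1 is placed in row 2, leaving R2C2 = 3.
The two cells of cage d must have product 6, which forces R3C3 = 3.
Row 4 now contains 3, so R4C3 = 2.
Cage b needs sum 13, so R1C1 = 3.
Cage b has sum 13; hence R1C2 = 2.
Column 3 already has 2; hence R1C3 = 4.
4 is placed in row 1, which forces R1C4 = 1.
Cage c's pair has product 2, which forces R3C1 = 2.
Column 4 now contains 1; hence R3C4 = 4.
2 is placed in row 4, which forces R4C1 = 1.
Row 4 already has 1, leaving R4C2 = 4.
Row 3 already has 4; hence R3C2 = 1.
Filled in: 3 2 4 1 / 4 3 1 2 / 2 1 3 4 / 1 4 2 3.

4 3 1 2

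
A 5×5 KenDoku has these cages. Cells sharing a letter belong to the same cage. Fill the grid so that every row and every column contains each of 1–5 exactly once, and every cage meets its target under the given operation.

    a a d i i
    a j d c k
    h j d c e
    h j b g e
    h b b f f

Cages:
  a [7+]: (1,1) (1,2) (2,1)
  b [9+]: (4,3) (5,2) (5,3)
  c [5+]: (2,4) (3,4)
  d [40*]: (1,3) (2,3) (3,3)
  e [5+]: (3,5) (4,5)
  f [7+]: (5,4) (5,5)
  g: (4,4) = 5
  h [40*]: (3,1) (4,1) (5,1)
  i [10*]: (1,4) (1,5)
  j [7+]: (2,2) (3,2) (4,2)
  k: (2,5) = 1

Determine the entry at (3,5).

3

Cage k is given; hence (2,5) = 1.
Cage g is a single given cell, leaving (4,4) = 5.
Column 4 already has 5; hence (1,4) = 2.
Cage i needs two cells with product 10, so (1,5) = 5.
Row 1 now contains 5, so (1,3) = 4.
Cage c needs two cells with sum 5, so (2,4) = 4.
Cage c needs two cells with sum 5, which forces (3,4) = 1.
Column 4 already has 4, leaving (5,4) = 3.
Row 5 now contains 3, leaving (5,5) = 4.
Row 1 already has 4, which forces (1,1) = 1.
Cage a needs sum 7, so (1,2) = 3.
Cage a has sum 7, so (2,1) = 3.
Row 2 now contains 4; hence (2,2) = 2.
Row 2 now contains 2, which forces (2,3) = 5.
The 3 cells of cage j must have sum 7; hence (3,2) = 4.
Column 3 now contains 5; hence (3,3) = 2.
Row 3 now contains 2, leaving (3,5) = 3.
The 3 cells of cage j must have sum 7, which forces (4,2) = 1.
Column 3 now contains 2, which forces (4,3) = 3.
Column 5 already has 3, leaving (4,5) = 2.
Column 2 already has 1, so (5,2) = 5.
Column 3 now contains 5, which forces (5,3) = 1.
Row 3 now contains 2, which forces (3,1) = 5.
Row 4 already has 2; hence (4,1) = 4.
5 is placed in row 5, which forces (5,1) = 2.
The full grid is 1 3 4 2 5 / 3 2 5 4 1 / 5 4 2 1 3 / 4 1 3 5 2 / 2 5 1 3 4.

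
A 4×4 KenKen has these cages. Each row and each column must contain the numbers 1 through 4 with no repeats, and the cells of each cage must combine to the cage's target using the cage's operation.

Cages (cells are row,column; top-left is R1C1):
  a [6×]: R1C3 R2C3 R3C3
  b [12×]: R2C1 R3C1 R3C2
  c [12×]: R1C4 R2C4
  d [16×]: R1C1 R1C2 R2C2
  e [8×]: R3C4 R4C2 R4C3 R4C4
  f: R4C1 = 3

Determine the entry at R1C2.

4

Cage e has product 8, which forces R3C4 = 1.
Cage f is given, which forces R4C1 = 3.
Cage b needs product 12, which forces R2C1 = 1.
Column 1 now contains 3; hence R3C1 = 4.
Cage b has product 12, so R3C2 = 3.
3 is placed in row 3; hence R3C3 = 2.
4 is placed in column 1, which forces R1C1 = 2.
Cage d has product 16; hence R1C2 = 4.
The 3 cells of cage a must have product 6, leaving R1C3 = 1.
Row 1 now contains 4; hence R1C4 = 3.
Cage d has product 16, which forces R2C2 = 2.
Column 3 now contains 2, leaving R2C3 = 3.
3 is placed in column 4, so R2C4 = 4.
Column 2 now contains 2, leaving R4C2 = 1.
1 is placed in column 3, which forces R4C3 = 4.
Column 4 now contains 4; hence R4C4 = 2.
Filled in: 2 4 1 3 / 1 2 3 4 / 4 3 2 1 / 3 1 4 2.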